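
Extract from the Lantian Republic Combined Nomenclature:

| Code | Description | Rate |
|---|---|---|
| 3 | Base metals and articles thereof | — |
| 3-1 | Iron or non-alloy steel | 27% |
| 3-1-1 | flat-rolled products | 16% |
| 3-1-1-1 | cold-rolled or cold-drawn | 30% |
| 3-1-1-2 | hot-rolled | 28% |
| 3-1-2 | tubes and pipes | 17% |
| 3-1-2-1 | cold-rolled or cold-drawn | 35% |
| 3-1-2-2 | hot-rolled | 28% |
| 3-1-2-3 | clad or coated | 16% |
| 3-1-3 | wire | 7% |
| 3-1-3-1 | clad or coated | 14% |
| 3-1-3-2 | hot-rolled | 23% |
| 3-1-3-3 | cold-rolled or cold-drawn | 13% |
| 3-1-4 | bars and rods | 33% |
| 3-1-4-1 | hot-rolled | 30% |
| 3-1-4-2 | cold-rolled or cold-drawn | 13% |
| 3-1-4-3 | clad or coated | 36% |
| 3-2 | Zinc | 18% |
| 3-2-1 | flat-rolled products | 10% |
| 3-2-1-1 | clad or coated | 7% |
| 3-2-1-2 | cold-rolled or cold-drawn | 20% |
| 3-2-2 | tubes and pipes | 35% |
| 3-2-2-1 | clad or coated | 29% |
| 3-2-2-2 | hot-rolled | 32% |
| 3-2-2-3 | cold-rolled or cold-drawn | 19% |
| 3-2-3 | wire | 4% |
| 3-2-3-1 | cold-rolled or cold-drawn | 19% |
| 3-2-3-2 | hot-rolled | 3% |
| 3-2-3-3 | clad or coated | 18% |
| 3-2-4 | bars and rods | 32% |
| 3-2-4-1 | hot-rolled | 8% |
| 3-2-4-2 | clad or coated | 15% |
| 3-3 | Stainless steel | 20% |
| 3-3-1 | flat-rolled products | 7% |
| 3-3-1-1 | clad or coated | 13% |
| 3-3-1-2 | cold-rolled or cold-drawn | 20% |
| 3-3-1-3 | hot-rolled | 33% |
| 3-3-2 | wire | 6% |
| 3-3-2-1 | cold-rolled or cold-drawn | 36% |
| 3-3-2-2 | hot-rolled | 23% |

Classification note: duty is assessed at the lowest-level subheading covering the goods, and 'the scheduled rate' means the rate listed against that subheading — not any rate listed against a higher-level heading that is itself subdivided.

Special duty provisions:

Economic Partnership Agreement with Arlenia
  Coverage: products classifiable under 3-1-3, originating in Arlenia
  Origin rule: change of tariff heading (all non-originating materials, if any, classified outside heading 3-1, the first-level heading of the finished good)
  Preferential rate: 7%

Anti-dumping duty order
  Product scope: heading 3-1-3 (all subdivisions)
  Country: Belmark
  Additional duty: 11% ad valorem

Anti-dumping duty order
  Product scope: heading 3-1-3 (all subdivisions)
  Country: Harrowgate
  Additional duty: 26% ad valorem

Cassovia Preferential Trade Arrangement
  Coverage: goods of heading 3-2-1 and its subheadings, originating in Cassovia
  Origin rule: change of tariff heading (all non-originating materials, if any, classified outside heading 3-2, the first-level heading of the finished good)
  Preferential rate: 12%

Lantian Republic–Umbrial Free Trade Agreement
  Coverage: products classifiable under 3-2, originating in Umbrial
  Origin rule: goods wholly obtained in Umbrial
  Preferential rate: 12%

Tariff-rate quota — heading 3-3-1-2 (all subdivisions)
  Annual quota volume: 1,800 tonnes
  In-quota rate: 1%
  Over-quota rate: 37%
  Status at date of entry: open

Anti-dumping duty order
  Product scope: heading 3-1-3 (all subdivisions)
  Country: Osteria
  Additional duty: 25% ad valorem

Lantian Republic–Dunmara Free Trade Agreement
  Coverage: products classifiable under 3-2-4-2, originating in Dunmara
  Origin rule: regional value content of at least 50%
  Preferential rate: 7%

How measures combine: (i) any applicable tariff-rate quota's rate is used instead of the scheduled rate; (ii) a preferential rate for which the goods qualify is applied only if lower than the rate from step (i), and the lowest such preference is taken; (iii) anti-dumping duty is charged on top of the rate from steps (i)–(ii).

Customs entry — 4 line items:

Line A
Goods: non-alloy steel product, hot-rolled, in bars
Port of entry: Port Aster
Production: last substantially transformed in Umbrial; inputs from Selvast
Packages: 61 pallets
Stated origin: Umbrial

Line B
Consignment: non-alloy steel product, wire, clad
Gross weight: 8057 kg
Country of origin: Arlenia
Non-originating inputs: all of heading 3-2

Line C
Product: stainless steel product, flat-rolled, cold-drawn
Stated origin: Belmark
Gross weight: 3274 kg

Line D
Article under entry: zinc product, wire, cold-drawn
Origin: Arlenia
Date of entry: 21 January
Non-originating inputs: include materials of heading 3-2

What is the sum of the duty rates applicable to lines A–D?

57%

Line A: non-alloy steel → 3-1; in bars → 3-1-4; hot-rolled → 3-1-4-1. Scheduled 30%. Umbrial agreement on 3-2: 3-1-4-1 not covered. → 30%.
Line B: non-alloy steel → 3-1; wire → 3-1-3; clad → 3-1-3-1. Scheduled 14%. Arlenia agreement on 3-1-3: CTH met → 7% available; preferential 7%. → 7%.
Line C: stainless steel → 3-3; flat-rolled → 3-3-1; cold-drawn → 3-3-1-2. Scheduled 20%. quota on 3-3-1-2 open → in-quota 1%. → 1%.
Line D: zinc → 3-2; wire → 3-2-3; cold-drawn → 3-2-3-1. Scheduled 19%. Arlenia agreement on 3-1-3: 3-2-3-1 not covered. → 19%.
Sum: 30% + 7% + 1% + 19% = 57%.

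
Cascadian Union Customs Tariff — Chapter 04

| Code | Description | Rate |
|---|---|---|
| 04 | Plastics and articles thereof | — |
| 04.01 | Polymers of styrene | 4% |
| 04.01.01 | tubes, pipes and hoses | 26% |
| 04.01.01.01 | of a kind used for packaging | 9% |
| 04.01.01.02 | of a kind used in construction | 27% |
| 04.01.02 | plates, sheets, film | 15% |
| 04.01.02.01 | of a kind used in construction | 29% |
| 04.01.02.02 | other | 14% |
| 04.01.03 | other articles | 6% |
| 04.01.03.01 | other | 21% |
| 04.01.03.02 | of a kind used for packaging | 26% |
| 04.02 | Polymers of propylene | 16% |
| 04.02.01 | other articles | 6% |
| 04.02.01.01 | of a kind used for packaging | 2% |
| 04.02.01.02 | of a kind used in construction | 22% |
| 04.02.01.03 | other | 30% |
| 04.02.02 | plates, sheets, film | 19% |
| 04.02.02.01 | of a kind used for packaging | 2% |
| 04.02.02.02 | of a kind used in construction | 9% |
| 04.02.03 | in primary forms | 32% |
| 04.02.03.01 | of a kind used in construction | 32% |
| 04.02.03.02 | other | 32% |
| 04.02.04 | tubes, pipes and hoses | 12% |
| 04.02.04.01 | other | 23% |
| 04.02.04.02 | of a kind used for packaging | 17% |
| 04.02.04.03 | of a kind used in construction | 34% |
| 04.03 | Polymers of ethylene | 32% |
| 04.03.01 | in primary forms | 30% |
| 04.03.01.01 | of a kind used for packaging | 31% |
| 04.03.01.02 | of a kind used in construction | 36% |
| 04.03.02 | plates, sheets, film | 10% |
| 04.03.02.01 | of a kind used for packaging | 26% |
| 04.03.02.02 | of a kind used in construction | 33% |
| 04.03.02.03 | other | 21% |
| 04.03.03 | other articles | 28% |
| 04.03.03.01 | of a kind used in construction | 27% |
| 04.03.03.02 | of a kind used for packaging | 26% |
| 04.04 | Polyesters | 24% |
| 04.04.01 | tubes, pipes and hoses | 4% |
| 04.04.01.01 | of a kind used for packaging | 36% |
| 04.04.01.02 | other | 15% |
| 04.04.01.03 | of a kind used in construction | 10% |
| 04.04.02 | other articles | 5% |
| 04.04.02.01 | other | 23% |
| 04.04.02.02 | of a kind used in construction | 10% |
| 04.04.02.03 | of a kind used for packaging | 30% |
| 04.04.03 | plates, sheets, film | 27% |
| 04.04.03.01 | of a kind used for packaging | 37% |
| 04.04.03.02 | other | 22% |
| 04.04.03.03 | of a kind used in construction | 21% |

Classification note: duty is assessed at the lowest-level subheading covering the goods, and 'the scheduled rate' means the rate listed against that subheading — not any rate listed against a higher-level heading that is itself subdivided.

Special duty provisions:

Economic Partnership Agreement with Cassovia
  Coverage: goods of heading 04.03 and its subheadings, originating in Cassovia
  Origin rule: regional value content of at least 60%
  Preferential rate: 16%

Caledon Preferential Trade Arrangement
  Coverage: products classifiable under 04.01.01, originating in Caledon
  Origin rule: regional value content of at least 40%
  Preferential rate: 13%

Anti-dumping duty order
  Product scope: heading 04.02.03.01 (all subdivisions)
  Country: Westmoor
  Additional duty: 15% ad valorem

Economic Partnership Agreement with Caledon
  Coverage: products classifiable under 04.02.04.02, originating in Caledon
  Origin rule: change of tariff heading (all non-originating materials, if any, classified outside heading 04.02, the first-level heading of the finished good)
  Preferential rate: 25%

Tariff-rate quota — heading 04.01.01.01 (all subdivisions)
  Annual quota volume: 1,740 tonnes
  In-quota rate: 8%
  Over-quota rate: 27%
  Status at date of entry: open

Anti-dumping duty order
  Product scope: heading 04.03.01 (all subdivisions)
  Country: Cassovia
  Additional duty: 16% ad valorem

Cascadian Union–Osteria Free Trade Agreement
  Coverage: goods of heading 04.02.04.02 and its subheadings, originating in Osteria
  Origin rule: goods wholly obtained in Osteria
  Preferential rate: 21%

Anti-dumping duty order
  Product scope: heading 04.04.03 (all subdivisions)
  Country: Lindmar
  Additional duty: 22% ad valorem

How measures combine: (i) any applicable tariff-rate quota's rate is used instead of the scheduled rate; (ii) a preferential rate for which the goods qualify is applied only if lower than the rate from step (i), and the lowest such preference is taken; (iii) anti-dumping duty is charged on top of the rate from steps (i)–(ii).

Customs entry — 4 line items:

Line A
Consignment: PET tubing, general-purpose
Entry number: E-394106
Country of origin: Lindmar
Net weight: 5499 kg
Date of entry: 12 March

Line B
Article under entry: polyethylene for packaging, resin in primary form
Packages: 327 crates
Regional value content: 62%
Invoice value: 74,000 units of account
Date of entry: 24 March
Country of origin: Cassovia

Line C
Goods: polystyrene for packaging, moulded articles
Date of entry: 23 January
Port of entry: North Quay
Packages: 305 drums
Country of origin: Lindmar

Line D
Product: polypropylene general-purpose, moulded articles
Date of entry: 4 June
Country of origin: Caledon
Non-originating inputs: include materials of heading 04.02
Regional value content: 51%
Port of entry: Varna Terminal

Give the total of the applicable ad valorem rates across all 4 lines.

103%

Line A: PET → 04.04; tubing → 04.04.01; general-purpose → 04.04.01.02. Scheduled 15%. No special measure applies. → 15%.
Line B: polyethylene → 04.03; resin in primary form → 04.03.01; for packaging → 04.03.01.01. Scheduled 31%. Cassovia agreement on 04.03: RVC ≥ 60% → 16% available; preferential 16%; anti-dumping (Cassovia, 04.03.01): +16%; total 16% + 16% = 32%. → 32%.
Line C: polystyrene → 04.01; moulded articles → 04.01.03; for packaging → 04.01.03.02. Scheduled 26%. No special measure applies. → 26%.
Line D: polypropylene → 04.02; moulded articles → 04.02.01; general-purpose → 04.02.01.03. Scheduled 30%. Caledon agreement on 04.01.01: 04.02.01.03 not covered; Caledon agreement on 04.02.04.02: 04.02.01.03 not covered. → 30%.
Sum: 15% + 32% + 26% + 30% = 103%.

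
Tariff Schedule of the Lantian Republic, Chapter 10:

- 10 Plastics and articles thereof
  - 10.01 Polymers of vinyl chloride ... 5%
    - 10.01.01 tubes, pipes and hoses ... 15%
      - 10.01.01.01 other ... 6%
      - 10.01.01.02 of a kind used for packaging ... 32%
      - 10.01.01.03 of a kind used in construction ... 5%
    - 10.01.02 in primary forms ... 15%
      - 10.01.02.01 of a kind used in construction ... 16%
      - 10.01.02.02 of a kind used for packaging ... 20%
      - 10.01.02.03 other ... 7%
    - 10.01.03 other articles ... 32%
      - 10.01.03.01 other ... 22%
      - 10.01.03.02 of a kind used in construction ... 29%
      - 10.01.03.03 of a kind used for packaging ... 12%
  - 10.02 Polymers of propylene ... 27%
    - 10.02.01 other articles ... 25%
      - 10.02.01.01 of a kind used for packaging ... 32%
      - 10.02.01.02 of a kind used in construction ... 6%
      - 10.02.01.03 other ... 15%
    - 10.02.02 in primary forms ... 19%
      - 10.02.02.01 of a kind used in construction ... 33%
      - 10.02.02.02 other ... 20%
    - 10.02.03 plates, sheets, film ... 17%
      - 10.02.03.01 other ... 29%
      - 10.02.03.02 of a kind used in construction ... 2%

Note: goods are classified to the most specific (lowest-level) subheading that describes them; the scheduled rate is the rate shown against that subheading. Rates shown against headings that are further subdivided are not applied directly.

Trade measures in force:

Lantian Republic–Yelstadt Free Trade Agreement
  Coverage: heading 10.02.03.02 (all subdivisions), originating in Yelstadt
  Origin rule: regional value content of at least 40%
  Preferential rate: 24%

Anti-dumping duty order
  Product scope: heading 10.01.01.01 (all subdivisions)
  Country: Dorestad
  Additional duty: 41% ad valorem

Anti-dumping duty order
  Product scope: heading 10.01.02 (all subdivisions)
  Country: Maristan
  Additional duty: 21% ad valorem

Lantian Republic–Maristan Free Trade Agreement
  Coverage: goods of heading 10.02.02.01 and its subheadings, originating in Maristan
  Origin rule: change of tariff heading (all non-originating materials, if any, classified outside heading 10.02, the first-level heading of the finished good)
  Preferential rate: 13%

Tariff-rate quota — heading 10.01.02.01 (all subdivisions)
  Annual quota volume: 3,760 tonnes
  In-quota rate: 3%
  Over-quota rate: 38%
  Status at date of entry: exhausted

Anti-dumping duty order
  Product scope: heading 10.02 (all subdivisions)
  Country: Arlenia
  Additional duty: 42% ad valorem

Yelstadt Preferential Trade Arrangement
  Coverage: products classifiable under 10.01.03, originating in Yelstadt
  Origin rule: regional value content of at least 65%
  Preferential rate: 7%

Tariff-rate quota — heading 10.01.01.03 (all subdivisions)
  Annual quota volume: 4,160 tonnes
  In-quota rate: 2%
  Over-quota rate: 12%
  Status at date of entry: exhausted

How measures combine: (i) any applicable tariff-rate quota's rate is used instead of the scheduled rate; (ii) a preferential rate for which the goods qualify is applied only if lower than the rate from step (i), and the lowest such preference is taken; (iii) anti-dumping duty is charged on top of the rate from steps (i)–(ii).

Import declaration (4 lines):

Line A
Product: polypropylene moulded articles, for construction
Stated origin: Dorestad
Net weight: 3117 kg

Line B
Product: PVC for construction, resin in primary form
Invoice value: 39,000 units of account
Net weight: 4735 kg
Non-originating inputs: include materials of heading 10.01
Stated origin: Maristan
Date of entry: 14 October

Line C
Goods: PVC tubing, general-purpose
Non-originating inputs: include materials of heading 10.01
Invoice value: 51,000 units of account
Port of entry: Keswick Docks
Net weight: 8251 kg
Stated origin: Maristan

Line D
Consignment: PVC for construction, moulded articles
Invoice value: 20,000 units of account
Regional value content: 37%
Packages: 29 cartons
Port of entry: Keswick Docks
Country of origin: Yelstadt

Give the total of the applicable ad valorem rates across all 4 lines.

Line A: polypropylene → 10.02; moulded articles → 10.02.01; for construction → 10.02.01.02. Scheduled 6%. No special measure applies. → 6%.
Line B: PVC → 10.01; resin in primary form → 10.01.02; for construction → 10.01.02.01. Scheduled 16%. quota on 10.01.02.01 exhausted → over-quota 38%; Maristan agreement on 10.02.02.01: 10.01.02.01 not covered; anti-dumping (Maristan, 10.01.02): +21%; total 38% + 21% = 59%. → 59%.
Line C: PVC → 10.01; tubing → 10.01.01; general-purpose → 10.01.01.01. Scheduled 6%. Maristan agreement on 10.02.02.01: 10.01.01.01 not covered. → 6%.
Line D: PVC → 10.01; moulded articles → 10.01.03; for construction → 10.01.03.02. Scheduled 29%. Yelstadt agreement on 10.02.03.02: 10.01.03.02 not covered; Yelstadt agreement on 10.01.03: RVC < 65%. → 29%.
Sum: 6% + 59% + 6% + 29% = 100%.

100%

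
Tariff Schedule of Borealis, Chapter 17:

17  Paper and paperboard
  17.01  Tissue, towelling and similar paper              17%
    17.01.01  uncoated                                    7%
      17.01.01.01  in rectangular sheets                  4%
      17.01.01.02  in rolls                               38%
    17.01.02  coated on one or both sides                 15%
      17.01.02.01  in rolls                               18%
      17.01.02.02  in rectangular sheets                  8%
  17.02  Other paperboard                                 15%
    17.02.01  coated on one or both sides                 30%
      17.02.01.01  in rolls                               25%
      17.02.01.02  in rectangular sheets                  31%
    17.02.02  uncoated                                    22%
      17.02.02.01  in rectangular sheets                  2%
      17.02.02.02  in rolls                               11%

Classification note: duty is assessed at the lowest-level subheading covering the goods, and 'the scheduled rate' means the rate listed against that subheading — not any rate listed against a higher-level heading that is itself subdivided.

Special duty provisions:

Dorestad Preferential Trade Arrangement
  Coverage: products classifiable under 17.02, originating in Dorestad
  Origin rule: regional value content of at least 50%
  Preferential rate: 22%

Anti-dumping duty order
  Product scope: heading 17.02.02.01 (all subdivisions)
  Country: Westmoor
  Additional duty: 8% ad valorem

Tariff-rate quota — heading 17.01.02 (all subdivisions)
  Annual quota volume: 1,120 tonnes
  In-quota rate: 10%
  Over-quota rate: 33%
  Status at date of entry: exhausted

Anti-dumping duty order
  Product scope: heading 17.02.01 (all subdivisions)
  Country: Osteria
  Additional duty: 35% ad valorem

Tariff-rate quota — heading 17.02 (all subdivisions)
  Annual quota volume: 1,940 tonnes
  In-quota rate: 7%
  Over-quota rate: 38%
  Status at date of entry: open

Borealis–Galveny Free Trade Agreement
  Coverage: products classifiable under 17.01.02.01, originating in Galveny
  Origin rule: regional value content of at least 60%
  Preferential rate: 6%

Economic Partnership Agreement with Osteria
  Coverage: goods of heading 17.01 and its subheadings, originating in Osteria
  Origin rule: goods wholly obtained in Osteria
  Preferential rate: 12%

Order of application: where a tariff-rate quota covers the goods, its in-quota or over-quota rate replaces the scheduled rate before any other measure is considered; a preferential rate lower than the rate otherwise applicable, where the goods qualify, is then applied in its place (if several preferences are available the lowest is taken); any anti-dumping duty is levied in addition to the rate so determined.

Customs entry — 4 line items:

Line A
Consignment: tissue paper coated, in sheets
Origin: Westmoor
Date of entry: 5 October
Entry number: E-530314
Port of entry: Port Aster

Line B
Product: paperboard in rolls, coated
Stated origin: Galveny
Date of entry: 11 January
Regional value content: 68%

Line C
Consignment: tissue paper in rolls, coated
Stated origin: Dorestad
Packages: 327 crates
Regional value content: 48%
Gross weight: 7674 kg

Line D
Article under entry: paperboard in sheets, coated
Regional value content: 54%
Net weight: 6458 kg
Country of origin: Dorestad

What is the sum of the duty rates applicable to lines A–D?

80%

Line A: tissue paper → 17.01; coated → 17.01.02; in sheets → 17.01.02.02. Scheduled 8%. quota on 17.01.02 exhausted → over-quota 33%. → 33%.
Line B: paperboard → 17.02; coated → 17.02.01; in rolls → 17.02.01.01. Scheduled 25%. quota on 17.02 open → in-quota 7%; Galveny agreement on 17.01.02.01: 17.02.01.01 not covered. → 7%.
Line C: tissue paper → 17.01; coated → 17.01.02; in rolls → 17.01.02.01. Scheduled 18%. quota on 17.01.02 exhausted → over-quota 33%; Dorestad agreement on 17.02: 17.01.02.01 not covered. → 33%.
Line D: paperboard → 17.02; coated → 17.02.01; in sheets → 17.02.01.02. Scheduled 31%. quota on 17.02 open → in-quota 7%; Dorestad agreement on 17.02: RVC ≥ 50% → 22% available; preference 22% not lower than 7% → no reduction. → 7%.
Sum: 33% + 7% + 33% + 7% = 80%.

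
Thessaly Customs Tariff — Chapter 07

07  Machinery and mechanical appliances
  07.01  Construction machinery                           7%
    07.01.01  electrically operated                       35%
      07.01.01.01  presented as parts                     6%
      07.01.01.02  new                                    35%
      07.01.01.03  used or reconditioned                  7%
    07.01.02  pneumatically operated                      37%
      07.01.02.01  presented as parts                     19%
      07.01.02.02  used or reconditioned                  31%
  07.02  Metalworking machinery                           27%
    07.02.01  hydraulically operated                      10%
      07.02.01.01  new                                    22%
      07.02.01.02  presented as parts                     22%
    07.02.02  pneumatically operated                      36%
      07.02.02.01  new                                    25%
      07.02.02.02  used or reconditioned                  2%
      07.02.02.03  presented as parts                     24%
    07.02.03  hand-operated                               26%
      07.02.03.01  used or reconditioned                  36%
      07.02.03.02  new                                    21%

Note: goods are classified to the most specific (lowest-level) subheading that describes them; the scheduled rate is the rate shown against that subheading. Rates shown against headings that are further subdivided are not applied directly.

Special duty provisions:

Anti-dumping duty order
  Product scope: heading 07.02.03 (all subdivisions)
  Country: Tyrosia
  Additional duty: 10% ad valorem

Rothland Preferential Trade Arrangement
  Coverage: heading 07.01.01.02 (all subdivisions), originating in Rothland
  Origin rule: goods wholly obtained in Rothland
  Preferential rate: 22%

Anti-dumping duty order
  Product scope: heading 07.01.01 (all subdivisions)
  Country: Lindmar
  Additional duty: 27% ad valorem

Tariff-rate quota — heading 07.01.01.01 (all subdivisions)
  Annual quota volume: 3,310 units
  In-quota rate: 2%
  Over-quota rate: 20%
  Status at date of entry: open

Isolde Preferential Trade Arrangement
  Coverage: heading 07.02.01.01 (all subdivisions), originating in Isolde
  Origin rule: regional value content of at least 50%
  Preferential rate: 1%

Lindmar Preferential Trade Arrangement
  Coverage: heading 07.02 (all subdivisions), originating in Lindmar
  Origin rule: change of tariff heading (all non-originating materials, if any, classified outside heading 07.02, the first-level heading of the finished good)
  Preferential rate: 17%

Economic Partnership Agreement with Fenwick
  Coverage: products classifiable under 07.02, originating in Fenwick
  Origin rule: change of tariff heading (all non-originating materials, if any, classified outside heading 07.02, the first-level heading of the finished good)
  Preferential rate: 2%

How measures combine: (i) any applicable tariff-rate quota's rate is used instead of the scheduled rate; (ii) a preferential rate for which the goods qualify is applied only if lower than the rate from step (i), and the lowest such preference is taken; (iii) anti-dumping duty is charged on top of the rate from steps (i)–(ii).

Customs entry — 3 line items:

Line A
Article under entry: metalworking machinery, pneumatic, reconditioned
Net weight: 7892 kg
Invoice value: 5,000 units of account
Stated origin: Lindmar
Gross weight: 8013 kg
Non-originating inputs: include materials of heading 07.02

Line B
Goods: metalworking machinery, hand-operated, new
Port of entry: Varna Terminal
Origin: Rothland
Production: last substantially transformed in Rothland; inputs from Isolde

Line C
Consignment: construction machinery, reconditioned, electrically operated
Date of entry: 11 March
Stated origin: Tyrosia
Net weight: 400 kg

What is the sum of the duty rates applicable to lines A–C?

30%

Line A: metalworking → 07.02; pneumatic → 07.02.02; reconditioned → 07.02.02.02. Scheduled 2%. Lindmar agreement on 07.02: CTH not met. → 2%.
Line B: metalworking → 07.02; hand-operated → 07.02.03; new → 07.02.03.02. Scheduled 21%. Rothland agreement on 07.01.01.02: 07.02.03.02 not covered. → 21%.
Line C: construction → 07.01; electrically operated → 07.01.01; reconditioned → 07.01.01.03. Scheduled 7%. No special measure applies. → 7%.
Sum: 2% + 21% + 7% = 30%.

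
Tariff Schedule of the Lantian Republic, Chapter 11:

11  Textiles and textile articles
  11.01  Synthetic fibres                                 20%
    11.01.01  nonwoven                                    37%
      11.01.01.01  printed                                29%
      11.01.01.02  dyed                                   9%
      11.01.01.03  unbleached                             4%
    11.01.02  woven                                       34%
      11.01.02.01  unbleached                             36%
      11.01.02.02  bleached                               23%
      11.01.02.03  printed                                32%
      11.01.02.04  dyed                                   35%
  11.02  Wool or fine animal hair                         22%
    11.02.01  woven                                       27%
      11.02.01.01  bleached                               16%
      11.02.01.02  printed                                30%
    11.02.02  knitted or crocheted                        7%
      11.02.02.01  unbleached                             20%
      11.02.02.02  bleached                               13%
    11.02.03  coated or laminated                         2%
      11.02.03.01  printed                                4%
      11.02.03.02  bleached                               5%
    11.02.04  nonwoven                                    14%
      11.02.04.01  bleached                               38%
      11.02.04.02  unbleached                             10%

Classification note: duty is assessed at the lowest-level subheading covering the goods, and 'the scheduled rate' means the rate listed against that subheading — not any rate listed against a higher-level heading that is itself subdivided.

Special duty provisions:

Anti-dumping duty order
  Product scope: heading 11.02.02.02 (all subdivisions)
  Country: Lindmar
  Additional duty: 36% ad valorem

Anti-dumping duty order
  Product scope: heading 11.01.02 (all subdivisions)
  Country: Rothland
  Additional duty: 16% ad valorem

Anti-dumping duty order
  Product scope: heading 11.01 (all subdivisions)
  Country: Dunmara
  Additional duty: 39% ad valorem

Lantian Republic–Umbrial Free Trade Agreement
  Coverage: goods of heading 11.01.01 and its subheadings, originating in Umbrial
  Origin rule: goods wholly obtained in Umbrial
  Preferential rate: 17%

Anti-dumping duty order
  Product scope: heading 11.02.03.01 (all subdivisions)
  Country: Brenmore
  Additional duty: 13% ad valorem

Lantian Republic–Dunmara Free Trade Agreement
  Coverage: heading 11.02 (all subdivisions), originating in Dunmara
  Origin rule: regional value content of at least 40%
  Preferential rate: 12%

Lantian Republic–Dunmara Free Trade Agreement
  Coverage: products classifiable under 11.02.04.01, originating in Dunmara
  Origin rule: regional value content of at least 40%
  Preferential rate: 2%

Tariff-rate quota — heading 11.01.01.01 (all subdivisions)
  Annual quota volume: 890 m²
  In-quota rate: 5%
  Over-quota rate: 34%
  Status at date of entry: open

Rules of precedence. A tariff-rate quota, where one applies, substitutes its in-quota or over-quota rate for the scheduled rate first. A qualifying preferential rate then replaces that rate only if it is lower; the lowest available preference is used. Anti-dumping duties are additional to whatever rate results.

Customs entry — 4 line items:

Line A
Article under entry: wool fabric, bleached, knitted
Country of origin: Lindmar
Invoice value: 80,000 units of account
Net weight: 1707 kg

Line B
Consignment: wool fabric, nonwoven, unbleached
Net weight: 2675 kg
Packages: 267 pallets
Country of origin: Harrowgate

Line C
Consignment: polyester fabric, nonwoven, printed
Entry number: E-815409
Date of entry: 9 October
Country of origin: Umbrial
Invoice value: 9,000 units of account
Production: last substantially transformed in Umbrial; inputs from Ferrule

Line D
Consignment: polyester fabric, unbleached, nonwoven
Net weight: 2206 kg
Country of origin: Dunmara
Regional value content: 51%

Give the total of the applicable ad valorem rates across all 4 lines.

107%

Line A: wool → 11.02; knitted → 11.02.02; bleached → 11.02.02.02. Scheduled 13%. anti-dumping (Lindmar, 11.02.02.02): +36%; total 13% + 36% = 49%. → 49%.
Line B: wool → 11.02; nonwoven → 11.02.04; unbleached → 11.02.04.02. Scheduled 10%. No special measure applies. → 10%.
Line C: polyester → 11.01; nonwoven → 11.01.01; printed → 11.01.01.01. Scheduled 29%. quota on 11.01.01.01 open → in-quota 5%; Umbrial agreement on 11.01.01: not wholly obtained. → 5%.
Line D: polyester → 11.01; nonwoven → 11.01.01; unbleached → 11.01.01.03. Scheduled 4%. Dunmara agreement on 11.02: 11.01.01.03 not covered; Dunmara agreement on 11.02.04.01: 11.01.01.03 not covered; anti-dumping (Dunmara, 11.01): +39%; total 4% + 39% = 43%. → 43%.
Sum: 49% + 10% + 5% + 43% = 107%.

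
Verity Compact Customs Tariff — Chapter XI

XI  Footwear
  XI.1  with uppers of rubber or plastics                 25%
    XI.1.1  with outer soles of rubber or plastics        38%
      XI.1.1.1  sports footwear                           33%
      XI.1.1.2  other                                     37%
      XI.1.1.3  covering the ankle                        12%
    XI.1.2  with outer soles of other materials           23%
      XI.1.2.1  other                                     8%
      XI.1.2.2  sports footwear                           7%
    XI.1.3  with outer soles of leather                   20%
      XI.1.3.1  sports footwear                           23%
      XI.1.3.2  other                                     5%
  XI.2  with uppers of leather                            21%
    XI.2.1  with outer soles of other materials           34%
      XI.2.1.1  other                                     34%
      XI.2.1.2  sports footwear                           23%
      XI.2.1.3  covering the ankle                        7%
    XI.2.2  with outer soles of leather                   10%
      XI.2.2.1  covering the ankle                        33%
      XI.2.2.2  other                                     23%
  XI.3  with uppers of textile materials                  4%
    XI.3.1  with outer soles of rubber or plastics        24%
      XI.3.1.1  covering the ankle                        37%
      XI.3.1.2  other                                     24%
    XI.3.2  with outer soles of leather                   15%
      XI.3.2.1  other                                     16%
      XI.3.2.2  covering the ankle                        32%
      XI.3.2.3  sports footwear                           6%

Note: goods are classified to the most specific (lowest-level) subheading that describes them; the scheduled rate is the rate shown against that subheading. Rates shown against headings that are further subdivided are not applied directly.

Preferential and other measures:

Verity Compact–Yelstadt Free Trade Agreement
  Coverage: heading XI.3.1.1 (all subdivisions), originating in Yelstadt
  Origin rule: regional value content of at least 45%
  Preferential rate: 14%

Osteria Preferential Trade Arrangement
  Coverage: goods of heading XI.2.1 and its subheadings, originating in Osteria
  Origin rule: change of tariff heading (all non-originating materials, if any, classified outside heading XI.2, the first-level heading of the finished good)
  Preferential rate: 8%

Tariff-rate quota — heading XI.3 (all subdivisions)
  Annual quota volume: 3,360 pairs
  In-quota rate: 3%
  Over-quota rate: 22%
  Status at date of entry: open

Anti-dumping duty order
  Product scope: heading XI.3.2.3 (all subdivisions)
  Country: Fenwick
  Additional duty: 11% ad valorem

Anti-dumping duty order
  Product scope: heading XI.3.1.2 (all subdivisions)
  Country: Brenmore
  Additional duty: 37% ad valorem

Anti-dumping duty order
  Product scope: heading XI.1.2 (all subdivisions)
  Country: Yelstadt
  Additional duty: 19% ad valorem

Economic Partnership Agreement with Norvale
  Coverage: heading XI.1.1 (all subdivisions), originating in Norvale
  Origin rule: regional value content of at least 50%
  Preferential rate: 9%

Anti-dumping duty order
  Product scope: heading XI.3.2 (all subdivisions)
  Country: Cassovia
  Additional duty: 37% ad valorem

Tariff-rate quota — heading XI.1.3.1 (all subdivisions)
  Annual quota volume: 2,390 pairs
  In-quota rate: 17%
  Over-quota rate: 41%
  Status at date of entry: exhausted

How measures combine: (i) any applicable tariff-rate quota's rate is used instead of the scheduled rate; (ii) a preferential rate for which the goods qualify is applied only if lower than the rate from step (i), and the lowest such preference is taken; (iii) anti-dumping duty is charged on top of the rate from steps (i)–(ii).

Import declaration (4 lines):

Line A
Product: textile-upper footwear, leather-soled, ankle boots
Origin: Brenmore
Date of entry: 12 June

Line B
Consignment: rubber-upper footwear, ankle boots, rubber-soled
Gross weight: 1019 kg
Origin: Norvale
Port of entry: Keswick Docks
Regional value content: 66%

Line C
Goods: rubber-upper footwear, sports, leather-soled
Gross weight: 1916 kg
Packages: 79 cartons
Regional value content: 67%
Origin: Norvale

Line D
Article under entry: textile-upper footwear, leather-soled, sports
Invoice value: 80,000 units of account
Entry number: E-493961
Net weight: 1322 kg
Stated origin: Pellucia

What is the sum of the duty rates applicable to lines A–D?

Line A: textile-upper → XI.3; leather-soled → XI.3.2; ankle boots → XI.3.2.2. Scheduled 32%. quota on XI.3 open → in-quota 3%. → 3%.
Line B: rubber-upper → XI.1; rubber-soled → XI.1.1; ankle boots → XI.1.1.3. Scheduled 12%. Norvale agreement on XI.1.1: RVC ≥ 50% → 9% available; preferential 9%. → 9%.
Line C: rubber-upper → XI.1; leather-soled → XI.1.3; sports → XI.1.3.1. Scheduled 23%. quota on XI.1.3.1 exhausted → over-quota 41%; Norvale agreement on XI.1.1: XI.1.3.1 not covered. → 41%.
Line D: textile-upper → XI.3; leather-soled → XI.3.2; sports → XI.3.2.3. Scheduled 6%. quota on XI.3 open → in-quota 3%. → 3%.
Sum: 3% + 9% + 41% + 3% = 56%.

56%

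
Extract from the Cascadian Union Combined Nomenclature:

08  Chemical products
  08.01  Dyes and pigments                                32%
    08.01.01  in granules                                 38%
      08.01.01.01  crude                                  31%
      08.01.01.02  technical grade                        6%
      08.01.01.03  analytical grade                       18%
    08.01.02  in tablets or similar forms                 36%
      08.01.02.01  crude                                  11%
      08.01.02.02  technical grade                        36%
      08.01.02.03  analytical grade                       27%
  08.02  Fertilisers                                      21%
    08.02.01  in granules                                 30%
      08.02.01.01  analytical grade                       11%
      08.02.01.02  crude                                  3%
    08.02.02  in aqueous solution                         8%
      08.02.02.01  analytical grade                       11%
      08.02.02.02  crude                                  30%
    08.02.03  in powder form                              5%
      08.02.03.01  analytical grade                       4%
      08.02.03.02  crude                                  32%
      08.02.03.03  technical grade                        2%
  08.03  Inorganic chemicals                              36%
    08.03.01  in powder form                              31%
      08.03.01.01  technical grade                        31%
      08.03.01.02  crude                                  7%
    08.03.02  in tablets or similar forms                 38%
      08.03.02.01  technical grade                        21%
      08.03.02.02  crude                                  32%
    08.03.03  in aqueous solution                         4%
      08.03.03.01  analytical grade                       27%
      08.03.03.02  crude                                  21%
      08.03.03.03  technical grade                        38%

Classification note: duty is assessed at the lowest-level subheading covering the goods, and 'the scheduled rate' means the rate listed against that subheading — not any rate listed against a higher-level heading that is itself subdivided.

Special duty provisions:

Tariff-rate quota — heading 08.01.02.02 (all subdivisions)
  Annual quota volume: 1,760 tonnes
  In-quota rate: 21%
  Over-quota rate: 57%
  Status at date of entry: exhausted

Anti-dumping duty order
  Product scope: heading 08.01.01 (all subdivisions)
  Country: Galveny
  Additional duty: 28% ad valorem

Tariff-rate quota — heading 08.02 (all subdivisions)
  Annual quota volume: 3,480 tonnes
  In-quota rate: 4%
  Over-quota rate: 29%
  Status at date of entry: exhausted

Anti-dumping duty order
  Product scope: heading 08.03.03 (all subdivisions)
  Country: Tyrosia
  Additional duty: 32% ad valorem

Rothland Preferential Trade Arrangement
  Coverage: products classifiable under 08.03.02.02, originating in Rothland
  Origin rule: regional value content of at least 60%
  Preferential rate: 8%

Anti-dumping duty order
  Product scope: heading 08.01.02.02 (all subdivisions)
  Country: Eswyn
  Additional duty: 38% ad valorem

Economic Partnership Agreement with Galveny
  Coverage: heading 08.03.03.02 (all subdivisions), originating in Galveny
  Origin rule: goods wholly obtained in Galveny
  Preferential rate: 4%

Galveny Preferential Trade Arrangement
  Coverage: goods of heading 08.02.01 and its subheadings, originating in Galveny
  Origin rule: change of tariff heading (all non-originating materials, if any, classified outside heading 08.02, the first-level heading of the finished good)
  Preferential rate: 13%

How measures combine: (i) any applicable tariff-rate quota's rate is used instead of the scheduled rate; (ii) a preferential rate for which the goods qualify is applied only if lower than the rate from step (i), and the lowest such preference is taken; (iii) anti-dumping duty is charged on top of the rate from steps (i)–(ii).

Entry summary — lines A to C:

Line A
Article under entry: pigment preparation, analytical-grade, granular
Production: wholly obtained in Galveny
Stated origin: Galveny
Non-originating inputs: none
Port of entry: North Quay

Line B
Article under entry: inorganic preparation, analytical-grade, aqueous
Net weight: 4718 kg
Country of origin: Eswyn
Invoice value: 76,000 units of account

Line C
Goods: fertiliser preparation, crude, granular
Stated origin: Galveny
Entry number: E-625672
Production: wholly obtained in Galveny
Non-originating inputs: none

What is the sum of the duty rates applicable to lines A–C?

86%

Line A: pigment → 08.01; granular → 08.01.01; analytical-grade → 08.01.01.03. Scheduled 18%. Galveny agreement on 08.03.03.02: 08.01.01.03 not covered; Galveny agreement on 08.02.01: 08.01.01.03 not covered; anti-dumping (Galveny, 08.01.01): +28%; total 18% + 28% = 46%. → 46%.
Line B: inorganic → 08.03; aqueous → 08.03.03; analytical-grade → 08.03.03.01. Scheduled 27%. No special measure applies. → 27%.
Line C: fertiliser → 08.02; granular → 08.02.01; crude → 08.02.01.02. Scheduled 3%. quota on 08.02 exhausted → over-quota 29%; Galveny agreement on 08.03.03.02: 08.02.01.02 not covered; Galveny agreement on 08.02.01: CTH met → 13% available; preferential 13%. → 13%.
Sum: 46% + 27% + 13% = 86%.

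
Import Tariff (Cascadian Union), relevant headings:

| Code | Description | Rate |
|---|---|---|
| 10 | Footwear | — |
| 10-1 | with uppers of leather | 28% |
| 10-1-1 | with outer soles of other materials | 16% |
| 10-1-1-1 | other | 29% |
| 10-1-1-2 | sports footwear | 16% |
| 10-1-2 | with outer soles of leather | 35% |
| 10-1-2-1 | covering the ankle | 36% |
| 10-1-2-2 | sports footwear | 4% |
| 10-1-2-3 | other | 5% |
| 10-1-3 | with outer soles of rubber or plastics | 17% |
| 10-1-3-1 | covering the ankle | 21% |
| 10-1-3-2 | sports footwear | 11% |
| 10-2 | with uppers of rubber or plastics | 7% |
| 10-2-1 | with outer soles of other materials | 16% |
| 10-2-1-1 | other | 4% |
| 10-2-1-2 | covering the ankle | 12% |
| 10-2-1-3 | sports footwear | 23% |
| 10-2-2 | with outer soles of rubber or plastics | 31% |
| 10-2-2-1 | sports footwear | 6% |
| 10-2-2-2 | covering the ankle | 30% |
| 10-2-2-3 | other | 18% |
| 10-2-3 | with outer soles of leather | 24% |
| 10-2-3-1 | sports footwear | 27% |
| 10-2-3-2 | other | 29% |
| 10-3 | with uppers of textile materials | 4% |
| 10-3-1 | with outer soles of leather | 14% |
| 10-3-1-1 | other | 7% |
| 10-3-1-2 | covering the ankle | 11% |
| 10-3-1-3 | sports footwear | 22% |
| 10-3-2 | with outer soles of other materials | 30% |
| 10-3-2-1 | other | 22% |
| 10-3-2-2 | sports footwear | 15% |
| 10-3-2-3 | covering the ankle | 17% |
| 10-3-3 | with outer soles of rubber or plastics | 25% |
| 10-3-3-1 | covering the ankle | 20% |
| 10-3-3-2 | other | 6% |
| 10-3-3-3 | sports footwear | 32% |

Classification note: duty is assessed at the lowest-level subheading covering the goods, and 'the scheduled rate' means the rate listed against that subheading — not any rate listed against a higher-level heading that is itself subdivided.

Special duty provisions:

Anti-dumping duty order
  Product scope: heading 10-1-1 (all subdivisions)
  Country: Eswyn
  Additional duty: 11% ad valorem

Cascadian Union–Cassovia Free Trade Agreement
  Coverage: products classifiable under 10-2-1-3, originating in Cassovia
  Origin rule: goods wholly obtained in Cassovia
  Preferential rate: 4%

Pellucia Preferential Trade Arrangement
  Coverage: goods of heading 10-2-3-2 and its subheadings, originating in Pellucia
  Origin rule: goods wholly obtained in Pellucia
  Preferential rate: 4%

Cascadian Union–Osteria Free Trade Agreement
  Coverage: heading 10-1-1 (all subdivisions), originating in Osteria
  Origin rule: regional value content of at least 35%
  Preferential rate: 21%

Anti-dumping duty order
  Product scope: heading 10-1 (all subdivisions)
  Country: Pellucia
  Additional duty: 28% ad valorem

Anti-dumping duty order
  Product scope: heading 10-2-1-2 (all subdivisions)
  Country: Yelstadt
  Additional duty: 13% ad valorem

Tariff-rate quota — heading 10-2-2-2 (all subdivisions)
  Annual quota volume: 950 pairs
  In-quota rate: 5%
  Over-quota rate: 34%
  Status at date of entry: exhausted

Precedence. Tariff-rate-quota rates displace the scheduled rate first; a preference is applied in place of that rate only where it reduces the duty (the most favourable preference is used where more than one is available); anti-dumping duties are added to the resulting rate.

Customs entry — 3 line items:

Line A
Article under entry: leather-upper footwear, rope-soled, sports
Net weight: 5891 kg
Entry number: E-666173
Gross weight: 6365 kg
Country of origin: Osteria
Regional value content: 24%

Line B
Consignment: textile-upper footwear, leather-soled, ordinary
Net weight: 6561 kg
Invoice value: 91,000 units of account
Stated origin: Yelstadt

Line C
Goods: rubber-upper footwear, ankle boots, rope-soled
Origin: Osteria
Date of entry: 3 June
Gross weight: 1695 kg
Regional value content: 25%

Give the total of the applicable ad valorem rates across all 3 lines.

Line A: leather-upper → 10-1; rope-soled → 10-1-1; sports → 10-1-1-2. Scheduled 16%. Osteria agreement on 10-1-1: RVC < 35%. → 16%.
Line B: textile-upper → 10-3; leather-soled → 10-3-1; ordinary → 10-3-1-1. Scheduled 7%. No special measure applies. → 7%.
Line C: rubber-upper → 10-2; rope-soled → 10-2-1; ankle boots → 10-2-1-2. Scheduled 12%. Osteria agreement on 10-1-1: 10-2-1-2 not covered. → 12%.
Sum: 16% + 7% + 12% = 35%.

35%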